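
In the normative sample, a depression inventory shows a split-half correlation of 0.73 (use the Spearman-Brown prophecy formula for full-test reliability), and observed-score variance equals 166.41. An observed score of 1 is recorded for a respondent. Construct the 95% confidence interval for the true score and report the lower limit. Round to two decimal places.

SD = √166.41 = 12.90000
Full-length reliability (Spearman-Brown) = 2(0.73)/(1+0.73) ≈ 0.84393
The standard error of measurement is 12.90000*√(1 − 0.84393) ≈ 12.90000*0.39506 ≈ 5.09622.
Margin = 1.96 * 5.09622 ≈ 9.98860
Lower limit = 1 − 9.98860 ≈ -8.98860

-8.99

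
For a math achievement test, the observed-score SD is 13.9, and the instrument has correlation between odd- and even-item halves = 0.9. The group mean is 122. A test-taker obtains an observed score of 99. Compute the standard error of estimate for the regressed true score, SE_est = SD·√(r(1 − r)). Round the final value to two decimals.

Full-length reliability (Spearman-Brown) = 2(0.9)/(1+0.9) ≈ 0.9474
SE_est = 13.9000·√[r(1 − r)] ≈ 3.1038

3.10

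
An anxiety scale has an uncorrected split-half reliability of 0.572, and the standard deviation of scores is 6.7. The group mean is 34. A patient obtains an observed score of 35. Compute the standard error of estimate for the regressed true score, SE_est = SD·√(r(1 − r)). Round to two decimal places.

2.98

r_full = 2·0.572 / (1 + 0.572) ≃ 0.728
SE_est = 6.700×√(0.728×0.272) ≃ 2.982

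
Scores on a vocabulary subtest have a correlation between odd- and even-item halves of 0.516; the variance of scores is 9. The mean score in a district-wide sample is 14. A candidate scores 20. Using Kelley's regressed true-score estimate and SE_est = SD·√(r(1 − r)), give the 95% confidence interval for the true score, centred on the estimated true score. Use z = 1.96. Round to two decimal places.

SD = √9 ≃ 3.000
r_full = 2·0.516 / (1 + 0.516) ≃ 0.681
Estimated true score = 0.681·20 + (1 − 0.681)·14 ≃ 18.084
SE_est = 3.000·√(0.681·0.319) ≃ 1.399
CI = 18.084 ± 1.96 · 1.399 → [15.343, 20.826]

[15.34, 20.83]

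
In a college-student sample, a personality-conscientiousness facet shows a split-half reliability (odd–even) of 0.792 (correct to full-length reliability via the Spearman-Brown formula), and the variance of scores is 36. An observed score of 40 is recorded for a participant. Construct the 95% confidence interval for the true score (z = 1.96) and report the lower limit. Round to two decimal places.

SD = √36 ≃ 6.0000
Full-length reliability (Spearman-Brown) = 2(0.792)/(1+0.792) ≃ 0.8839
SEM = 6.0000 * √(1 − 0.8839) = 6.0000 * √0.1161 ≃ 6.0000 * 0.3407 ≃ 2.0442
Margin = 1.96 * 2.0442 ≃ 4.0065
Lower limit = 40 − 4.0065 ≃ 35.9935

35.99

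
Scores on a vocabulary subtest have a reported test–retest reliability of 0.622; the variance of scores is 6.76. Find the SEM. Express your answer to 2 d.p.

1.60

σ = 6.76^(1/2) = 2.6000
The standard error of measurement is 2.6000*√(1 − 0.6220) ≈ 2.6000*0.6148 ≈ 1.5985.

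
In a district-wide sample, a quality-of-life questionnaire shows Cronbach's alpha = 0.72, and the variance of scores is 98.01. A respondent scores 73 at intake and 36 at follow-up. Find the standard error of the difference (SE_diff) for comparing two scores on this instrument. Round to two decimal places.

7.41

SD = √98.01 ≈ 9.900
SEM = 9.900*√(1 − 0.720) ≈ 5.239
SE_diff = √2 * SEM ≈ 7.408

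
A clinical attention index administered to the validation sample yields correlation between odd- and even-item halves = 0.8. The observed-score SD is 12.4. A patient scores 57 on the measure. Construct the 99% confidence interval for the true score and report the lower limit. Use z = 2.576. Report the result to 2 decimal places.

Spearman-Brown: r = 2(0.8) / (1 + 0.8) = 1.600 / 1.800 ≈ 0.889
SEM = 12.400 * √(1 − 0.889) = 12.400 * √0.111 ≈ 12.400 * 0.333 ≈ 4.133
Margin = 2.576 * 4.133 ≈ 10.647
Lower bound: 57 − 10.647 = 46.353

46.35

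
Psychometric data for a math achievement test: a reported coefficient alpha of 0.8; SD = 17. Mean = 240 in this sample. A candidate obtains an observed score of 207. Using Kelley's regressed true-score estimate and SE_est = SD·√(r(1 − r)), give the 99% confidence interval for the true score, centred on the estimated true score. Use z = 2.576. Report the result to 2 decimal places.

T̂ = 0.800(207) + 0.200(240) ≃ 213.600
SE_est = SD · √(r(1 − r)) = 17.000 · √0.160 ≃ 17.000 · 0.400 ≃ 6.800
99% CI: 213.600 ± 17.517 ≃ (196.083, 231.117)

[196.08, 231.12]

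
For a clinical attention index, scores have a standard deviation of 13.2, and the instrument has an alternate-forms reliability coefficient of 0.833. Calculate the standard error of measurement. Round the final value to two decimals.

SEM = 13.200·√(1 − 0.833) ≈ 5.394

5.39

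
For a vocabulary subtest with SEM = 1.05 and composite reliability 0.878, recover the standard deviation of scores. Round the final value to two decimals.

SD = SEM / √(1 − r) = 1.05 / √0.12200 ≈ 1.05 / 0.34928 ≈ 3.00614

3.01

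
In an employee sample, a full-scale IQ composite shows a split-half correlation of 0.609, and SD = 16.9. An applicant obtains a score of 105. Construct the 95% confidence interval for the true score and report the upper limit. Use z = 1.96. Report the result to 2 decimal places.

Spearman-Brown: r = 2(0.609) / (1 + 0.609) = 1.218 / 1.609 ≈ 0.757
SEM = 16.900*√(1 − 0.757) ≈ 8.331
1.96 * SEM ≈ 16.329
Upper limit = 105 + 16.329 ≈ 121.329

121.33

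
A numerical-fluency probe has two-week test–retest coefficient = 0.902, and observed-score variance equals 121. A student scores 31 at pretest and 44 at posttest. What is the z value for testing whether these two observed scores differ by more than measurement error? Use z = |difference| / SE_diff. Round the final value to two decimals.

σ = 121^(1/2) = 11.00000
SEM = 11.00000×√(1 − 0.90200) ≈ 3.44354
Standard error of the difference = 3.44354·√2 ≈ 4.86991
z = 13 / 4.86991 ≈ 2.66946

2.67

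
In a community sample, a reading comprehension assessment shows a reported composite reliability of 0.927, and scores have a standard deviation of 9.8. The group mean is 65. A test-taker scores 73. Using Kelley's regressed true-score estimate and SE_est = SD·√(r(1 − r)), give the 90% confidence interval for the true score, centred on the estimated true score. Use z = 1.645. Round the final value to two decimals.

T̂ = r·X + (1 − r)·M = 0.92700*73 + 0.07300*65 = 67.67100 + 4.74500 ≈ 72.41600
SE_est = SD * √(r(1 − r)) = 9.80000 * √0.06767 ≈ 9.80000 * 0.26014 ≈ 2.54934
CI = 72.41600 ± 1.645 * 2.54934 → [68.22234, 76.60966]

[68.22, 76.61]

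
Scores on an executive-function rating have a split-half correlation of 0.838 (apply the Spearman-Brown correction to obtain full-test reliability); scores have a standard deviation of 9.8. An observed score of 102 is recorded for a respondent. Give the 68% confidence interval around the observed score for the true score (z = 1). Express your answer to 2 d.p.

Spearman-Brown: r = 2(0.838) / (1 + 0.838) = 1.6760 / 1.8380 ≈ 0.9119
The standard error of measurement is 9.8000×√(1 − 0.9119) ≈ 9.8000×0.2969 ≈ 2.9094.
Margin = 1 × 2.9094 ≈ 2.9094
68% CI: 102 ± 2.9094 = [99.0906, 104.9094]

[99.09, 104.91]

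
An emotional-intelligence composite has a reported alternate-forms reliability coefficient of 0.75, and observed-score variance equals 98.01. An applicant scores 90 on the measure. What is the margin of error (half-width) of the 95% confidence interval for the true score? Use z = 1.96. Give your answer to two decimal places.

9.70

SD = √98.01 = 9.900
SEM = 9.900×√(1 − 0.750) ≈ 4.950
1.96 × SEM ≈ 9.702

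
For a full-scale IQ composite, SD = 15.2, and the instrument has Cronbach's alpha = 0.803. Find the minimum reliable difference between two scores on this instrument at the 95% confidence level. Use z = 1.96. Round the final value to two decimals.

18.70

The standard error of measurement is 15.200×√(1 − 0.803) ≈ 15.200×0.444 ≈ 6.746.
SE_diff = SEM × √2 ≈ 6.746 × 1.414 ≈ 9.541
Minimum reliable difference = 1.96 × SE_diff ≈ 1.96 × 9.541 ≈ 18.700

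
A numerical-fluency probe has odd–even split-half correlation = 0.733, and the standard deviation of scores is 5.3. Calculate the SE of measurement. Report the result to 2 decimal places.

2.08

Spearman-Brown: r = 2(0.733) / (1 + 0.733) = 1.46600 / 1.73300 ≈ 0.84593
SEM = 5.30000*√(1 − 0.84593) ≈ 2.08033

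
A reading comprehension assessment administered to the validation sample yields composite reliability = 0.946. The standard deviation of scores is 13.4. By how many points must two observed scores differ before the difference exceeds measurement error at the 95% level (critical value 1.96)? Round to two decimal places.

8.63

SEM = 13.400 · √(1 − 0.946) = 13.400 · √0.054 ≈ 13.400 · 0.232 ≈ 3.114
Standard error of the difference = 3.114·√2 ≈ 4.404
Smallest detectable difference = 1.96·4.404 ≈ 8.631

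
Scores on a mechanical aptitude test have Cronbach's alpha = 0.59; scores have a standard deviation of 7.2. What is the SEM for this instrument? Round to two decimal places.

SEM = 7.2000·√(1 − 0.5900) ≈ 4.6102

4.61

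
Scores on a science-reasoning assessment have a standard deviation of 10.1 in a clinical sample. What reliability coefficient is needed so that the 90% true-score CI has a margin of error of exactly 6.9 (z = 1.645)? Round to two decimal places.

0.83

SEM needed = half-width / z = 6.9/1.645 ≈ 4.1945
r = 1 − (4.1945/10.1)² ≈ 1 − 0.1725 ≈ 0.8275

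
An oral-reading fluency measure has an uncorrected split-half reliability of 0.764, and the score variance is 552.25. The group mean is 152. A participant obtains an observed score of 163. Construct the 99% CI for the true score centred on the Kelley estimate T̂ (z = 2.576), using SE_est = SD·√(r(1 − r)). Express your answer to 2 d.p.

SD = √552.25 = 23.5000
Spearman-Brown: r = 2(0.764) / (1 + 0.764) = 1.5280 / 1.7640 ≈ 0.8662
Estimated true score = 0.8662*163 + (1 − 0.8662)*152 ≈ 161.5283
SE_est = 23.5000·√[r(1 − r)] ≈ 7.9999
CI = 161.5283 ± 2.576 * 7.9999 → [140.9205, 182.1362]

[140.92, 182.14]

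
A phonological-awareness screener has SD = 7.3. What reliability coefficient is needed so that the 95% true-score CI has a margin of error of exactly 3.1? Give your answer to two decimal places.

Required SEM = 3.1 / 1.96 ≈ 1.582
Required reliability = 1 − (SEM/SD)² = 1 − 0.047 ≈ 0.953

0.95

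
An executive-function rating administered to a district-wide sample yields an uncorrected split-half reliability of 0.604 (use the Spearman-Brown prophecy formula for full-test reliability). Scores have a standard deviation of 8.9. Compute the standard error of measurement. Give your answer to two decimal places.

Full-length reliability (Spearman-Brown) = 2(0.604)/(1+0.604) ≃ 0.75312
SEM = 8.90000×√(1 − 0.75312) ≃ 4.42217

4.42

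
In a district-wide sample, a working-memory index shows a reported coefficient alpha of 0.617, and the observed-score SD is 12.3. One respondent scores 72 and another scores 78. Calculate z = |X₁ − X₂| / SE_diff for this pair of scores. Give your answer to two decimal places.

0.56

SEM = 12.300 · √(1 − 0.617) = 12.300 · √0.383 ≈ 12.300 · 0.619 ≈ 7.612
Standard error of the difference = 7.612·√2 ≈ 10.765
z = |72 − 78| / 10.765 = 6 / 10.765 ≈ 0.557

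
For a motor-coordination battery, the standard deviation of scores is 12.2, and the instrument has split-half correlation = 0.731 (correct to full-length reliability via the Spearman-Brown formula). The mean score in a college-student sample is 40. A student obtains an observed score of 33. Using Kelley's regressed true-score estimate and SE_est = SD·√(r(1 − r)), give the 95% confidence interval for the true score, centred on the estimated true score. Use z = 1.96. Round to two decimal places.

r_full = 2·0.731 / (1 + 0.731) ≈ 0.8446
T̂ = 0.8446(33) + 0.1554(40) ≈ 34.0878
SE_est = 12.2000·√[r(1 − r)] ≈ 4.4199
95% CI: 34.0878 ± 8.6630 ≈ (25.4248, 42.7508)

[25.42, 42.75]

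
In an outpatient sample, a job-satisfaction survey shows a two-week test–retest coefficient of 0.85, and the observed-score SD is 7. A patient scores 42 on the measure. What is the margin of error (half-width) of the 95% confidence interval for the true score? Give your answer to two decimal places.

5.31

SEM = 7.000 * √(1 − 0.850) = 7.000 * √0.150 ≈ 7.000 * 0.387 ≈ 2.711
Half-width = 1.96*2.711 ≈ 5.314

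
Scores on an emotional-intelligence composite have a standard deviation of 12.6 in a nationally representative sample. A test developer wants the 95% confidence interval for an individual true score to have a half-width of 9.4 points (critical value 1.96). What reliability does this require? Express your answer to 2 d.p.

0.86

Required SEM = 9.4 / 1.96 ≈ 4.7959
Required reliability = 1 − (SEM/SD)² = 1 − 0.1449 ≈ 0.8551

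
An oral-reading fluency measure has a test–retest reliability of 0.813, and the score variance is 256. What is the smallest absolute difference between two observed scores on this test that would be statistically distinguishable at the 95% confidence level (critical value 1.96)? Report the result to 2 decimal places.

SD = √256 ≈ 16.0000
SEM = 16.0000·√(1 − 0.8130) ≈ 6.9190
SE_diff = SEM · √2 ≈ 6.9190 · 1.4142 ≈ 9.7849
Minimum reliable difference = 1.96 · SE_diff ≈ 1.96 · 9.7849 ≈ 19.1784

19.18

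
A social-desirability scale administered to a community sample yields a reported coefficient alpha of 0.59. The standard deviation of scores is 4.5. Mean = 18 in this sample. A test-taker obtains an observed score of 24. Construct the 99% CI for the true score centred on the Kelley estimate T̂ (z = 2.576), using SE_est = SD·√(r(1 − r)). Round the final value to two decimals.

[15.84, 27.24]

T̂ = 0.590(24) + 0.410(18) ≃ 21.540
SE_est = SD × √(r(1 − r)) = 4.500 × √0.242 ≃ 4.500 × 0.492 ≃ 2.213
CI = 21.540 ± 2.576 × 2.213 → [15.839, 27.241]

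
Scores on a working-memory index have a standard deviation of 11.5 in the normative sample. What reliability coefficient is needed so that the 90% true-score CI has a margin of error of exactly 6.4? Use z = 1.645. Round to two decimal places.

Required SEM = 6.4 / 1.645 ≈ 3.891
r = 1 − (SEM / SD)² = 1 − (3.891 / 11.5)² ≈ 1 − 0.114 ≈ 0.886

0.89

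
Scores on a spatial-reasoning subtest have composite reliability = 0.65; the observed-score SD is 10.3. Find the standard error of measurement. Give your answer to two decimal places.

6.09

The standard error of measurement is 10.3000·√(1 − 0.6500) ≈ 10.3000·0.5916 ≈ 6.0936.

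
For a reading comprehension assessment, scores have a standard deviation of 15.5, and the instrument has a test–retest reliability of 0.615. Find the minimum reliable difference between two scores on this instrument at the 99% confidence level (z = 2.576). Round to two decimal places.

SEM = 15.50000 × √(1 − 0.61500) = 15.50000 × √0.38500 ≈ 15.50000 × 0.62048 ≈ 9.61750
Standard error of the difference = 9.61750·√2 ≈ 13.60119
Minimum reliable difference = 2.576 × SE_diff ≈ 2.576 × 13.60119 ≈ 35.03668

35.04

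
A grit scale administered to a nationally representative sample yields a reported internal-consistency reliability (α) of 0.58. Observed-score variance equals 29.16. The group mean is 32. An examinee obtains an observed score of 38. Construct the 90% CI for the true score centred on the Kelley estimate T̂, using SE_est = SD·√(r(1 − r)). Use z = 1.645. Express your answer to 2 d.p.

[31.10, 39.86]

SD = √29.16 = 5.40000
T̂ = r·X + (1 − r)·M = 0.58000·38 + 0.42000·32 = 22.04000 + 13.44000 ≃ 35.48000
SE_est = SD · √(r(1 − r)) = 5.40000 · √0.24360 ≃ 5.40000 · 0.49356 ≃ 2.66522
CI = 35.48000 ± 1.645 · 2.66522 → [31.09572, 39.86428]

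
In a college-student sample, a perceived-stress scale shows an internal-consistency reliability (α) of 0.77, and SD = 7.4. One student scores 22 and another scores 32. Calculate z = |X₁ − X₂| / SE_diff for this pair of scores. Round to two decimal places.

1.99

The standard error of measurement is 7.400*√(1 − 0.770) ≈ 7.400*0.480 ≈ 3.549.
Standard error of the difference = 3.549·√2 ≈ 5.019
z = 10 / 5.019 ≈ 1.992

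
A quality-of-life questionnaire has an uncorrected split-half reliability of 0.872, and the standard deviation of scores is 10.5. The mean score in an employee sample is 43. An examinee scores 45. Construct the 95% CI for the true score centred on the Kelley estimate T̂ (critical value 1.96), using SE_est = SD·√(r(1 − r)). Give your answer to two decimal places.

[39.67, 50.06]

Full-length reliability (Spearman-Brown) = 2(0.872)/(1+0.872) ≈ 0.932
Estimated true score = 0.932*45 + (1 − 0.932)*43 ≈ 44.863
SE_est = SD * √(r(1 − r)) = 10.500 * √0.064 ≈ 10.500 * 0.252 ≈ 2.650
95% CI: 44.863 ± 5.194 ≈ (39.669, 50.057)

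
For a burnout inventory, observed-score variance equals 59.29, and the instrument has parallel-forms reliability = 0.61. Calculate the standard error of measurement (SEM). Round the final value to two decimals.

SD = √59.29 = 7.7000
SEM = 7.7000 · √(1 − 0.6100) = 7.7000 · √0.3900 ≈ 7.7000 · 0.6245 ≈ 4.8086

4.81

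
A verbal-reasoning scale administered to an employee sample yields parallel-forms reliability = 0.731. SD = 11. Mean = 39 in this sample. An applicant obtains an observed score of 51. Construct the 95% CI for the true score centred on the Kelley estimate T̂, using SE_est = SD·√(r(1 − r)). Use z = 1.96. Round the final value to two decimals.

[38.21, 57.33]

T̂ = r·X + (1 − r)·M = 0.731×51 + 0.269×39 = 37.281 + 10.491 ≈ 47.772
SE_est = SD × √(r(1 − r)) = 11.000 × √0.197 ≈ 11.000 × 0.443 ≈ 4.878
95% CI: 47.772 ± 9.561 ≈ (38.211, 57.333)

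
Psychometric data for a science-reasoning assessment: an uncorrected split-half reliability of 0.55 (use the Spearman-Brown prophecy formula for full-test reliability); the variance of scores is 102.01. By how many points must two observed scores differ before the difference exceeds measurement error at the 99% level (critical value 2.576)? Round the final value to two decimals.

σ = 102.01^(1/2) = 10.1000
Spearman-Brown: r = 2(0.55) / (1 + 0.55) = 1.1000 / 1.5500 ≃ 0.7097
SEM = 10.1000 · √(1 − 0.7097) = 10.1000 · √0.2903 ≃ 10.1000 · 0.5388 ≃ 5.4420
Standard error of the difference = 5.4420·√2 ≃ 7.6962
Minimum reliable difference = 2.576 · SE_diff ≃ 2.576 · 7.6962 ≃ 19.8254

19.83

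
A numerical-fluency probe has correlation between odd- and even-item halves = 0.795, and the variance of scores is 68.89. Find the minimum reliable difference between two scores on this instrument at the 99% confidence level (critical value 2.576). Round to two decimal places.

10.22

SD = √68.89 = 8.30000
Spearman-Brown: r = 2(0.795) / (1 + 0.795) = 1.59000 / 1.79500 ≈ 0.88579
SEM = 8.30000 × √(1 − 0.88579) = 8.30000 × √0.11421 ≈ 8.30000 × 0.33794 ≈ 2.80493
Standard error of the difference = 2.80493·√2 ≈ 3.96678
Smallest detectable difference = 2.576×3.96678 ≈ 10.21842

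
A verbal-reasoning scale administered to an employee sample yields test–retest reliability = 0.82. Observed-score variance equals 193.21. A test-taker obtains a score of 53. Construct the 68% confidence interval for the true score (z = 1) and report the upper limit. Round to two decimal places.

σ = 193.21^(1/2) = 13.9000
SEM = 13.9000 * √(1 − 0.8200) = 13.9000 * √0.1800 ≈ 13.9000 * 0.4243 ≈ 5.8973
Half-width = 1*5.8973 ≈ 5.8973
Upper bound: 53 + 5.8973 = 58.8973

58.90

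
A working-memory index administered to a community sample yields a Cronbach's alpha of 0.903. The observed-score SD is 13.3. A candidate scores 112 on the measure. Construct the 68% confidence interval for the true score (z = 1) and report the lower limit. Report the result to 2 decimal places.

The standard error of measurement is 13.30000*√(1 − 0.90300) ≃ 13.30000*0.31145 ≃ 4.14226.
Margin = 1 * 4.14226 ≃ 4.14226
Lower limit = 112 − 4.14226 ≃ 107.85774

107.86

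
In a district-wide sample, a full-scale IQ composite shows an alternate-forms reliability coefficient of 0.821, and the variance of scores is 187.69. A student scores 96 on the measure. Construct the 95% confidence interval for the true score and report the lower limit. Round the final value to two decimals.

84.64

SD = √187.69 = 13.7000
The standard error of measurement is 13.7000·√(1 − 0.8210) ≈ 13.7000·0.4231 ≈ 5.7962.
Half-width = 1.96·5.7962 ≈ 11.3606
Lower bound: 96 − 11.3606 = 84.6394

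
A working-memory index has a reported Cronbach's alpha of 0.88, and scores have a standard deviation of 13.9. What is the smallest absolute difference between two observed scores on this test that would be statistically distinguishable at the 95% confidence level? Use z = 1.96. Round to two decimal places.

The standard error of measurement is 13.900×√(1 − 0.880) ≈ 13.900×0.346 ≈ 4.815.
Standard error of the difference = 4.815·√2 ≈ 6.810
Smallest detectable difference = 1.96×6.810 ≈ 13.347

13.35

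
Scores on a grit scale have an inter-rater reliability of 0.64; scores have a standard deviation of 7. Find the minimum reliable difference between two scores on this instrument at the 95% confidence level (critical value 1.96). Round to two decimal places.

SEM = 7.00000 · √(1 − 0.64000) = 7.00000 · √0.36000 ≈ 7.00000 · 0.60000 ≈ 4.20000
SE_diff = √2 · SEM ≈ 5.93970
Minimum reliable difference = 1.96 · SE_diff ≈ 1.96 · 5.93970 ≈ 11.64181

11.64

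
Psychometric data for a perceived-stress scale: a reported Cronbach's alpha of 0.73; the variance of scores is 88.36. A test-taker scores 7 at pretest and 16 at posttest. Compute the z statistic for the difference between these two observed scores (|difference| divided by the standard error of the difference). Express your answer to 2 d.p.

1.30

σ = 88.36^(1/2) = 9.400
SEM = 9.400·√(1 − 0.730) ≈ 4.884
SE_diff = √2 · SEM ≈ 6.908
z = 9 / 6.908 ≈ 1.303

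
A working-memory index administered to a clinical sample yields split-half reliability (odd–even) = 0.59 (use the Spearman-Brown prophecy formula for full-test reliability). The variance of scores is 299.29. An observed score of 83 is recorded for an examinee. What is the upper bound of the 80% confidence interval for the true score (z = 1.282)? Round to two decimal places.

94.26

SD = √299.29 = 17.30000
Full-length reliability (Spearman-Brown) = 2(0.59)/(1+0.59) ≃ 0.74214
SEM = 17.30000 × √(1 − 0.74214) = 17.30000 × √0.25786 ≃ 17.30000 × 0.50780 ≃ 8.78495
Margin = 1.282 × 8.78495 ≃ 11.26231
Upper limit = 83 + 11.26231 ≃ 94.26231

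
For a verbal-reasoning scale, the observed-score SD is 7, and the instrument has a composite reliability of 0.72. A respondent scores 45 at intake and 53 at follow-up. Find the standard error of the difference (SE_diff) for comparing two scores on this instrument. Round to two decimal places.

5.24

SEM = 7.0000·√(1 − 0.7200) ≈ 3.7041
SE_diff = √2 · SEM ≈ 5.2383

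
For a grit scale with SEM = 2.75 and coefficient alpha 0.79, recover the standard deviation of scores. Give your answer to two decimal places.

6.00

σ = SEM·(1 − r)^(−1/2) ≈ 2.75*2.182 ≈ 6.001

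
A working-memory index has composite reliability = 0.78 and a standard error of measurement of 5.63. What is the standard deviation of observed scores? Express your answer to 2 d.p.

12.00

SD = SEM / √(1 − r) = 5.63 / √0.220 ≃ 5.63 / 0.469 ≃ 12.003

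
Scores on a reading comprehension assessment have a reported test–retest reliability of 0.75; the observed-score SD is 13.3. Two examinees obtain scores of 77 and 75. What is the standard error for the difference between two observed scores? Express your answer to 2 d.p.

SEM = 13.30000·√(1 − 0.75000) ≈ 6.65000
SE_diff = SEM · √2 ≈ 6.65000 · 1.41421 ≈ 9.40452

9.40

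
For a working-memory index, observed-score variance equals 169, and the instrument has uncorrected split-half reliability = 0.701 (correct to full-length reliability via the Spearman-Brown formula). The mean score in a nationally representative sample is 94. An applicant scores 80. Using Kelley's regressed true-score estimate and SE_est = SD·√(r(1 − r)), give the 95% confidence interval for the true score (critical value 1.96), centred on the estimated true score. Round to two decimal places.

[72.76, 92.16]

σ = 169^(1/2) = 13.0000
Spearman-Brown: r = 2(0.701) / (1 + 0.701) = 1.4020 / 1.7010 ≃ 0.8242
T̂ = 0.8242(80) + 0.1758(94) ≃ 82.4609
SE_est = SD * √(r(1 − r)) = 13.0000 * √0.1449 ≃ 13.0000 * 0.3806 ≃ 4.9482
CI = 82.4609 ± 1.96 * 4.9482 → [72.7624, 92.1594]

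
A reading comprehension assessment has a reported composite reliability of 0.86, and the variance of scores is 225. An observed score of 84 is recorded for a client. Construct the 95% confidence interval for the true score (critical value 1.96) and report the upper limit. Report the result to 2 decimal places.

SD = √225 = 15.000
SEM = 15.000*√(1 − 0.860) ≃ 5.612
1.96 * SEM ≃ 11.000
Upper limit = 84 + 11.000 ≃ 95.000

95.00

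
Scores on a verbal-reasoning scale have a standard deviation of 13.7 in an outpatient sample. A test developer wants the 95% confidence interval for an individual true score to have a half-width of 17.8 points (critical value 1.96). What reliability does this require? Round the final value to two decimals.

0.56

SEM needed = half-width / z = 17.8/1.96 ≃ 9.0816
r = 1 − (9.0816/13.7)² ≃ 1 − 0.4394 ≃ 0.5606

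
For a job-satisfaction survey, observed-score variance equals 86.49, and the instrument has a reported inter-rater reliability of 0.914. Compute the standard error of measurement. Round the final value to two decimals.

2.73

SD = √86.49 ≈ 9.300
The standard error of measurement is 9.300·√(1 − 0.914) ≈ 9.300·0.293 ≈ 2.727.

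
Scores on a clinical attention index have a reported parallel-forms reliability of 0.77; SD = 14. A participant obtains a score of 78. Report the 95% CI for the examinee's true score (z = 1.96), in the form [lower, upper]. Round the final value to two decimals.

SEM = 14.000·√(1 − 0.770) ≈ 6.714
Margin = 1.96 · 6.714 ≈ 13.160
CI = 78 ± 13.160 → [64.840, 91.160]

[64.84, 91.16]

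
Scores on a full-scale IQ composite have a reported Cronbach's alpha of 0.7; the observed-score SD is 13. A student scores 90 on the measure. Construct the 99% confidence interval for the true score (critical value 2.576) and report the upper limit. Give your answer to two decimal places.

SEM = 13.000 * √(1 − 0.700) = 13.000 * √0.300 ≈ 13.000 * 0.548 ≈ 7.120
2.576 * SEM ≈ 18.342
Upper limit = 90 + 18.342 ≈ 108.342

108.34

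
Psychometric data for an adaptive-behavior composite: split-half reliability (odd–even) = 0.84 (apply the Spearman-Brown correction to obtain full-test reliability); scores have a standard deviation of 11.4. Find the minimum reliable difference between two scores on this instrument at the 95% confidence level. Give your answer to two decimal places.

9.32

Spearman-Brown: r = 2(0.84) / (1 + 0.84) = 1.680 / 1.840 ≈ 0.913
SEM = 11.400 × √(1 − 0.913) = 11.400 × √0.087 ≈ 11.400 × 0.295 ≈ 3.362
SE_diff = √2 × SEM ≈ 4.754
Minimum reliable difference = 1.96 × SE_diff ≈ 1.96 × 4.754 ≈ 9.318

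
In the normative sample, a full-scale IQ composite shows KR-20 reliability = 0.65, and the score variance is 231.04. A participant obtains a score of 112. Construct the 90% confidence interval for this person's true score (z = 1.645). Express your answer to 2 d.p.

σ = 231.04^(1/2) = 15.2000
SEM = 15.2000×√(1 − 0.6500) ≈ 8.9924
1.645 × SEM ≈ 14.7926
Interval: (97.2074, 126.7926)

[97.21, 126.79]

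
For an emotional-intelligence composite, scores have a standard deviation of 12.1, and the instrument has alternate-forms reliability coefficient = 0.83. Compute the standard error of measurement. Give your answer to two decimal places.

4.99

SEM = 12.10000 * √(1 − 0.83000) = 12.10000 * √0.17000 ≈ 12.10000 * 0.41231 ≈ 4.98896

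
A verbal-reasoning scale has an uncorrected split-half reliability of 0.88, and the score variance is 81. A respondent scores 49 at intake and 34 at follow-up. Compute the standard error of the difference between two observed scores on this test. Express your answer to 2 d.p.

3.22

SD = √81 = 9.0000
r_full = 2·0.88 / (1 + 0.88) ≈ 0.9362
SEM = 9.0000 · √(1 − 0.9362) = 9.0000 · √0.0638 ≈ 9.0000 · 0.2526 ≈ 2.2738
Standard error of the difference = 2.2738·√2 ≈ 3.2157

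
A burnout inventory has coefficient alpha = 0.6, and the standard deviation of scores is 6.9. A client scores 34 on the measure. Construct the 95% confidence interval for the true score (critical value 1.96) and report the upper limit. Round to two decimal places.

42.55

The standard error of measurement is 6.9000·√(1 − 0.6000) ≈ 6.9000·0.6325 ≈ 4.3639.
Half-width = 1.96·4.3639 ≈ 8.5533
Upper bound: 34 + 8.5533 = 42.5533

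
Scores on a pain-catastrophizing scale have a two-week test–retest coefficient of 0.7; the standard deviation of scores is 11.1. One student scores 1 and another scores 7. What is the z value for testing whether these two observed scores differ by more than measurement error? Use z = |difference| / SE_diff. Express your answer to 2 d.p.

SEM = 11.1000·√(1 − 0.7000) ≈ 6.0797
Standard error of the difference = 6.0797·√2 ≈ 8.5980
z = 6 / 8.5980 ≈ 0.6978

0.70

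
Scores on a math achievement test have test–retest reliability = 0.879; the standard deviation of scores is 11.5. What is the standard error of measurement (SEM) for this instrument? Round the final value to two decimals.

4.00

SEM = 11.500 * √(1 − 0.879) = 11.500 * √0.121 ≈ 11.500 * 0.348 ≈ 4.000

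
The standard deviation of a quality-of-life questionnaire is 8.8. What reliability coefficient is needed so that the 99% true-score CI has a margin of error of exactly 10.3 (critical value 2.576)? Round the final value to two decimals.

0.79

Required SEM = 10.3 / 2.576 ≈ 3.99845
Required reliability = 1 − (SEM/SD)² = 1 − 0.20645 ≈ 0.79355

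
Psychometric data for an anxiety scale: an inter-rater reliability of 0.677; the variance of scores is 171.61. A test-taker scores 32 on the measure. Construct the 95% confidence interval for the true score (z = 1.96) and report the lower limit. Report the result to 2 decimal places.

17.41

SD = √171.61 = 13.100
SEM = 13.100·√(1 − 0.677) ≈ 7.445
Margin = 1.96 · 7.445 ≈ 14.592
Lower limit = 32 − 14.592 ≈ 17.408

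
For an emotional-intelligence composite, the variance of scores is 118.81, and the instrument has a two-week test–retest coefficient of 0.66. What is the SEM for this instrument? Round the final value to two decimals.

σ = 118.81^(1/2) = 10.900
SEM = 10.900 · √(1 − 0.660) = 10.900 · √0.340 ≈ 10.900 · 0.583 ≈ 6.356

6.36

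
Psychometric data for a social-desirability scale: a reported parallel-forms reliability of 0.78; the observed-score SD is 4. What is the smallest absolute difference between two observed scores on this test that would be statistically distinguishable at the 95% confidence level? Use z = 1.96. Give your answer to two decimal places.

The standard error of measurement is 4.0000·√(1 − 0.7800) ≈ 4.0000·0.4690 ≈ 1.8762.
Standard error of the difference = 1.8762·√2 ≈ 2.6533
Minimum reliable difference = 1.96 · SE_diff ≈ 1.96 · 2.6533 ≈ 5.2005

5.20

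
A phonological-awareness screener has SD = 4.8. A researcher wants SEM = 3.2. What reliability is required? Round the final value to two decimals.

Required reliability = 1 − (SEM/SD)² = 1 − 0.4444 ≃ 0.5556

0.56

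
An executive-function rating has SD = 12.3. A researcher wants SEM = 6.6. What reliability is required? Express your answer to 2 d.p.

0.71

r = 1 − (6.6000/12.3)² ≃ 1 − 0.2879 ≃ 0.7121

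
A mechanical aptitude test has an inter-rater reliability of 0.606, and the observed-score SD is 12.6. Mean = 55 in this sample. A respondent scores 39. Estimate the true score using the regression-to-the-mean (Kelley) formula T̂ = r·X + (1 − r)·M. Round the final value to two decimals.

45.30

T̂ = 0.60600(39) + 0.39400(55) ≃ 45.30400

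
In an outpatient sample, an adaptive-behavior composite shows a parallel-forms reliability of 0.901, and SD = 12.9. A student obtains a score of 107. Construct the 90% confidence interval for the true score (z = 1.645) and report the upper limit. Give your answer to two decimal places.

The standard error of measurement is 12.9000×√(1 − 0.9010) ≈ 12.9000×0.3146 ≈ 4.0589.
1.645 × SEM ≈ 6.6769
Upper limit = 107 + 6.6769 ≈ 113.6769

113.68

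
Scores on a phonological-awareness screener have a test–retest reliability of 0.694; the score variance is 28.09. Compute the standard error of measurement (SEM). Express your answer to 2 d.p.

2.93

σ = 28.09^(1/2) = 5.3000
The standard error of measurement is 5.3000*√(1 − 0.6940) ≃ 5.3000*0.5532 ≃ 2.9318.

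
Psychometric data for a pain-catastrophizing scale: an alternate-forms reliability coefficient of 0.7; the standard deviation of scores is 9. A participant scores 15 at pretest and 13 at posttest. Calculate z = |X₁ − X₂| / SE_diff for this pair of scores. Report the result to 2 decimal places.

SEM = 9.00000 * √(1 − 0.70000) = 9.00000 * √0.30000 ≈ 9.00000 * 0.54772 ≈ 4.92950
SE_diff = √2 * SEM ≈ 6.97137
z = 2 / 6.97137 ≈ 0.28689

0.29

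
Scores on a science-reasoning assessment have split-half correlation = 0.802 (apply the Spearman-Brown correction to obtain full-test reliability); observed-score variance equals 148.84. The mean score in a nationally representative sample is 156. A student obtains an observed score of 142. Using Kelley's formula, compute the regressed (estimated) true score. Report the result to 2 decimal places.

Full-length reliability (Spearman-Brown) = 2(0.802)/(1+0.802) ≈ 0.8901
T̂ = r·X + (1 − r)·M = 0.8901·142 + 0.1099·156 ≈ 126.3973 + 17.1410 ≈ 143.5383

143.54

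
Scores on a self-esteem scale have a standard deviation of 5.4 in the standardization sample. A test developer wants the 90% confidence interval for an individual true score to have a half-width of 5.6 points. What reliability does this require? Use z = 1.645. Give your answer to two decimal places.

SEM needed = half-width / z = 5.6/1.645 ≈ 3.40426
r = 1 − (3.40426/5.4)² ≈ 1 − 0.39743 ≈ 0.60257

0.60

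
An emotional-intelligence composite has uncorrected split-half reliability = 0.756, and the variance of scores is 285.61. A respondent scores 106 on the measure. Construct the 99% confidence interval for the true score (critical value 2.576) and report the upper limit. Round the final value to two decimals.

SD = √285.61 = 16.9000
Full-length reliability (Spearman-Brown) = 2(0.756)/(1+0.756) ≃ 0.8610
SEM = 16.9000·√(1 − 0.8610) ≃ 6.2997
Half-width = 2.576·6.2997 ≃ 16.2280
Upper bound: 106 + 16.2280 = 122.2280

122.23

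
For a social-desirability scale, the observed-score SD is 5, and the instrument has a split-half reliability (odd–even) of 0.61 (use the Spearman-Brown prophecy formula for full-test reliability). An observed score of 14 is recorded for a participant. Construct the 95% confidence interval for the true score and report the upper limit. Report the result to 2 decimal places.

r_full = 2·0.61 / (1 + 0.61) ≈ 0.7578
SEM = 5.0000·√(1 − 0.7578) ≈ 2.4609
Margin = 1.96 · 2.4609 ≈ 4.8233
Upper bound: 14 + 4.8233 = 18.8233

18.82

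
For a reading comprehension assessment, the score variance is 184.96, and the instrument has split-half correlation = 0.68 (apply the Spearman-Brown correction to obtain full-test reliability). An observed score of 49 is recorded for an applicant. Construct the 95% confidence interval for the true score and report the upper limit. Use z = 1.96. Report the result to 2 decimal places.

60.63

SD = √184.96 = 13.6000
Spearman-Brown: r = 2(0.68) / (1 + 0.68) = 1.3600 / 1.6800 ≃ 0.8095
The standard error of measurement is 13.6000·√(1 − 0.8095) ≃ 13.6000·0.4364 ≃ 5.9355.
1.96 · SEM ≃ 11.6336
Upper limit = 49 + 11.6336 ≃ 60.6336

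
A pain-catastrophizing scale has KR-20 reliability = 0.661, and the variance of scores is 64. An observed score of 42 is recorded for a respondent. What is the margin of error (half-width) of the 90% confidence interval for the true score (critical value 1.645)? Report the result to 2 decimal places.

7.66

SD = √64 = 8.0000
The standard error of measurement is 8.0000×√(1 − 0.6610) ≈ 8.0000×0.5822 ≈ 4.6579.
Half-width = 1.645×4.6579 ≈ 7.6622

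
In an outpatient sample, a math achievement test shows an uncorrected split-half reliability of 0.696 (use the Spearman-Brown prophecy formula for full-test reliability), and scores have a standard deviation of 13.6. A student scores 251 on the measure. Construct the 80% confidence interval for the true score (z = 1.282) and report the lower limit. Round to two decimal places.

243.62

Spearman-Brown: r = 2(0.696) / (1 + 0.696) = 1.3920 / 1.6960 ≈ 0.8208
SEM = 13.6000 × √(1 − 0.8208) = 13.6000 × √0.1792 ≈ 13.6000 × 0.4234 ≈ 5.7579
Half-width = 1.282×5.7579 ≈ 7.3816
Lower bound: 251 − 7.3816 = 243.6184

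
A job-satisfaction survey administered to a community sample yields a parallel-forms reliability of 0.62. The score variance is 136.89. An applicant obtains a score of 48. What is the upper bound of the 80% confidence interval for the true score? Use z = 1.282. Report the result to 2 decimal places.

σ = 136.89^(1/2) = 11.700
SEM = 11.700 * √(1 − 0.620) = 11.700 * √0.380 ≈ 11.700 * 0.616 ≈ 7.212
1.282 * SEM ≈ 9.246
Upper limit = 48 + 9.246 ≈ 57.246

57.25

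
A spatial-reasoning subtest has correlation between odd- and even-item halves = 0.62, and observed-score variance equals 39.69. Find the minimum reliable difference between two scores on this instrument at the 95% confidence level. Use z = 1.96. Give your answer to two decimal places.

8.46

σ = 39.69^(1/2) = 6.3000
Full-length reliability (Spearman-Brown) = 2(0.62)/(1+0.62) ≈ 0.7654
SEM = 6.3000×√(1 − 0.7654) ≈ 3.0512
SE_diff = √2 × SEM ≈ 4.3151
Minimum reliable difference = 1.96 × SE_diff ≈ 1.96 × 4.3151 ≈ 8.4576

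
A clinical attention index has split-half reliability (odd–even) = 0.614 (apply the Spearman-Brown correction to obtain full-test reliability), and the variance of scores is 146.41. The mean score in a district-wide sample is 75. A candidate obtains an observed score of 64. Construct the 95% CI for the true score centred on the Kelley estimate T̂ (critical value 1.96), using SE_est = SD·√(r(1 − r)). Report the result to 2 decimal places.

SD = √146.41 = 12.1000
Full-length reliability (Spearman-Brown) = 2(0.614)/(1+0.614) ≃ 0.7608
T̂ = r·X + (1 − r)·M = 0.7608*64 + 0.2392*75 ≃ 48.6939 + 17.9368 ≃ 66.6307
SE_est = 12.1000·√[r(1 − r)] ≃ 5.1615
CI = 66.6307 ± 1.96 * 5.1615 → [56.5142, 76.7472]

[56.51, 76.75]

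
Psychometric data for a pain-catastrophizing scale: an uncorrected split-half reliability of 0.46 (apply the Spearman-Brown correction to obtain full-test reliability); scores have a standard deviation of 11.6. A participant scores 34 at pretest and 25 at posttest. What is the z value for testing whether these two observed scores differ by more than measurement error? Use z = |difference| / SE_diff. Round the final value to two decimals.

0.90

Full-length reliability (Spearman-Brown) = 2(0.46)/(1+0.46) ≈ 0.63014
The standard error of measurement is 11.60000×√(1 − 0.63014) ≈ 11.60000×0.60816 ≈ 7.05470.
SE_diff = SEM × √2 ≈ 7.05470 × 1.41421 ≈ 9.97685
z = |34 − 25| / 9.97685 = 9 / 9.97685 ≈ 0.90209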